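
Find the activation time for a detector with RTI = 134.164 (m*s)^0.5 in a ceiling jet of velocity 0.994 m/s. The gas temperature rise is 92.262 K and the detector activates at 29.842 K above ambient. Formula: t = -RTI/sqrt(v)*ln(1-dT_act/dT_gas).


dT_act/dT_gas = 0.32345
ln(1 - 0.32345) = -0.39075
t = -134.164 / sqrt(0.994) * -0.39075 = 52.582 s

52.582 s


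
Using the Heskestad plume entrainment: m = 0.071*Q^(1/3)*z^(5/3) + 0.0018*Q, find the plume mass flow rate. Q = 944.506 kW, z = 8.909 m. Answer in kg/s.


Q^(1/3) = 9.8115
z^(5/3) = 38.287
First term = 0.071 * 9.8115 * 38.287 = 26.671
Second term = 0.0018 * 944.506 = 1.7001
m = 28.371 kg/s

28.371 kg/s


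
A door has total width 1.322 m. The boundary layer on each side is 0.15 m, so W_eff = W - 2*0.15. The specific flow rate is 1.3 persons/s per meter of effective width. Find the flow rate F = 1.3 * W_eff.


W_eff = 1.322 - 0.30 = 1.022 m
F = 1.3 * 1.022 = 1.3286 persons/s

1.3286 persons/s


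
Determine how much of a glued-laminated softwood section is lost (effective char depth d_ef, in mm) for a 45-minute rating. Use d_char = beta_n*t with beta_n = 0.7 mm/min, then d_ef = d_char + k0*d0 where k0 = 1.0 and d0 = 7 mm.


d_char = 0.7 * 45 = 31.5 mm
d_ef = 31.5 + 1.0*7 = 38.5 mm

38.5 mm


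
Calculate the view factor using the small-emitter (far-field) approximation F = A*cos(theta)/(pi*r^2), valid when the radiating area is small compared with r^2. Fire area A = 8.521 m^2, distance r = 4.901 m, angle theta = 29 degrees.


cos(29 deg) = 0.87462
pi*r^2 = 75.460
F = 8.521 * 0.87462 / 75.460 = 0.098762

0.098762


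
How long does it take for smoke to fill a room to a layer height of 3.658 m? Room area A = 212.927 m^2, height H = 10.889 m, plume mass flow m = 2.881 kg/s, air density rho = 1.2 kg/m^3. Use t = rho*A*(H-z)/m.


H - z = 7.231 m
t = 1.2 * 212.927 * 7.231 / 2.881 = 641.31 s

641.31 s


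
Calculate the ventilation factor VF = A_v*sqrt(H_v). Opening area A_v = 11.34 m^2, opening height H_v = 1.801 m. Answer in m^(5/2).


sqrt(H_v) = 1.3420
VF = 11.34 * 1.3420 = 15.218 m^(5/2)

15.218 m^(5/2)


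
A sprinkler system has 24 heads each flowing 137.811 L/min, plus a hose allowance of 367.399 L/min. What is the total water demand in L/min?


Sprinkler demand = 24 * 137.811 = 3307.464 L/min
Total = 3307.464 + 367.399 = 3674.863 L/min

3674.863 L/min


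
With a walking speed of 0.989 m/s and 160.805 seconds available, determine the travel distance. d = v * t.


d = 0.989 * 160.805 = 159.04 m

159.04 m


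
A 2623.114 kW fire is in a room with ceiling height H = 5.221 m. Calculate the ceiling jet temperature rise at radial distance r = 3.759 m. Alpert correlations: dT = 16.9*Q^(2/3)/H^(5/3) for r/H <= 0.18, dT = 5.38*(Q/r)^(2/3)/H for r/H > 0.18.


r/H = 3.759 / 5.221 = 0.71998
r/H > 0.18, so dT = 5.38*(Q/r)^(2/3)/H
Q/r = 697.82
(Q/r)^(2/3) = 78.674
dT = 5.38 * 78.674 / 5.221 = 81.070 K

81.070 K


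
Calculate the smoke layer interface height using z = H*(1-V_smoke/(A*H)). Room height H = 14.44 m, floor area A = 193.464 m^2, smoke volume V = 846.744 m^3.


V/(A*H) = 0.30310
1 - 0.30310 = 0.69690
z = 14.44 * 0.69690 = 10.063 m

10.063 m


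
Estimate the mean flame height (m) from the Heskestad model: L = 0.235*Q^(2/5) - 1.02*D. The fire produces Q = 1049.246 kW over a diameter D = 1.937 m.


Q^(2/5) = 16.157
0.235 * Q^(2/5) = 3.7968
1.02 * D = 1.9757
L = 1.8211 m

1.8211 m


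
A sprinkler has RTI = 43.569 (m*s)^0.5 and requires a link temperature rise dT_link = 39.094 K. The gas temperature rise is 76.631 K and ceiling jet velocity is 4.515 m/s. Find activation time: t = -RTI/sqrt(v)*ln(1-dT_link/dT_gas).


dT_link/dT_gas = 0.51016
ln(1 - 0.51016) = -0.71367
t = -43.569 / sqrt(4.515) * -0.71367 = 14.634 s

14.634 s


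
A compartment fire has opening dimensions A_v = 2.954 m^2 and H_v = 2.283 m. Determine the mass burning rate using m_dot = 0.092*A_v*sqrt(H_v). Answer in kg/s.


sqrt(H_v) = 1.5110
m_dot = 0.092 * 2.954 * 1.5110 = 0.41063 kg/s

0.41063 kg/s


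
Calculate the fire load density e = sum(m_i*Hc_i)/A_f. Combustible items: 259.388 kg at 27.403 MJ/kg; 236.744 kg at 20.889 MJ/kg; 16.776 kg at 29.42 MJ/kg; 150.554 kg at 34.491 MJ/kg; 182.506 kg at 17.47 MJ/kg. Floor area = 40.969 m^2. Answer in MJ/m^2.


Total energy = 259.388*27.403 + 236.744*20.889 + 16.776*29.42 + 150.554*34.491 + 182.506*17.47
= 7108.009 + 4945.345 + 493.5499 + 5192.758 + 3188.380
= 20928.04 MJ
e = 20928.04 / 40.969 = 510.83 MJ/m^2

510.83 MJ/m^2


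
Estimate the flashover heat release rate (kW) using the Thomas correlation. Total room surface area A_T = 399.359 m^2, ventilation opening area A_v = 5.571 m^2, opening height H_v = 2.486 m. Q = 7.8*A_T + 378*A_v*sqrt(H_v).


7.8*A_T = 3115.0
sqrt(H_v) = 1.5767
378*A_v*sqrt(H_v) = 3320.3
Q = 3115.0 + 3320.3 = 6435.3 kW

6435.3 kW


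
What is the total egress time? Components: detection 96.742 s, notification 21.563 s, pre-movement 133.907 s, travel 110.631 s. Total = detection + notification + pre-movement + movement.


Total = 96.742 + 21.563 + 133.907 + 110.631 = 362.843 s

362.843 s


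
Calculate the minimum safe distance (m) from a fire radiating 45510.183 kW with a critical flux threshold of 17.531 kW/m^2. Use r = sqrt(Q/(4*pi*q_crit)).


4*pi*q_crit = 220.30
Q/(4*pi*q_crit) = 206.58
r = sqrt(206.58) = 14.373 m

14.373 m


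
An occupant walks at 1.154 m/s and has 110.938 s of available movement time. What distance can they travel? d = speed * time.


d = 1.154 * 110.938 = 128.02 m

128.02 m


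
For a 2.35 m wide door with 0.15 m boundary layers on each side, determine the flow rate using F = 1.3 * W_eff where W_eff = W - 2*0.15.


W_eff = 2.35 - 0.30 = 2.05 m
F = 1.3 * 2.05 = 2.665 persons/s

2.665 persons/s


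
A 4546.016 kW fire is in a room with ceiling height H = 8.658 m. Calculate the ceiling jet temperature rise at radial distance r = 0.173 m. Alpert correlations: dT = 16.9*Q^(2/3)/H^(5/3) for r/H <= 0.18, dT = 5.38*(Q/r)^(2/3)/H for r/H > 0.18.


r/H = 0.173 / 8.658 = 0.019982
r/H <= 0.18, so dT = 16.9*Q^(2/3)/H^(5/3)
Q^(2/3) = 274.42
H^(5/3) = 36.506
dT = 16.9 * 274.42 / 36.506 = 127.04 K

127.04 K


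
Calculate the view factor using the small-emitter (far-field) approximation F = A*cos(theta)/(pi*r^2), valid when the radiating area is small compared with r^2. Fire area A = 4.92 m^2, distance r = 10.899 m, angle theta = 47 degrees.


cos(47 deg) = 0.68200
pi*r^2 = 373.18
F = 4.92 * 0.68200 / 373.18 = 0.0089914

0.0089914


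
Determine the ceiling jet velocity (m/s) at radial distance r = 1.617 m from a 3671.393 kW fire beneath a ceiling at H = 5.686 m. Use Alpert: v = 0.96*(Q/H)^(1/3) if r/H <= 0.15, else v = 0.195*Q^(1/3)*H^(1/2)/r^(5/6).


r/H = 1.617 / 5.686 = 0.28438
r/H > 0.15, so v = 0.195*Q^(1/3)*H^(1/2)/r^(5/6)
Q^(1/3) = 15.427
H^(1/2) = 2.3845
r^(5/6) = 1.4925
v = 0.195 * 15.427 * 2.3845 / 1.4925 = 4.8061 m/s

4.8061 m/s


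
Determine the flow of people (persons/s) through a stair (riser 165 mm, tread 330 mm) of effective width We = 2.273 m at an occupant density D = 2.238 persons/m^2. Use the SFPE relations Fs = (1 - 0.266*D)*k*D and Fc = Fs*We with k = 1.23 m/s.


1 - 0.266*D = 1 - 0.266*2.238 = 0.40469
Fs = 0.40469 * 1.23 * 2.238 = 1.1140 persons/(s*m)
Fc = 1.1140 * 2.273 = 2.5321 persons/s

2.5321 persons/s


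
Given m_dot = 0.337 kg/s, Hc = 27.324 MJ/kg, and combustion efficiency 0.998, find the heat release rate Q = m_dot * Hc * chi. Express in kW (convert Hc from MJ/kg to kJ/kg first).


Hc = 27.324 MJ/kg = 27.324 * 1000 kJ/kg = 27324 kJ/kg
Q = 0.337 kg/s * 27324 kJ/kg * 0.998 = 9189.8 kW

9189.8 kW


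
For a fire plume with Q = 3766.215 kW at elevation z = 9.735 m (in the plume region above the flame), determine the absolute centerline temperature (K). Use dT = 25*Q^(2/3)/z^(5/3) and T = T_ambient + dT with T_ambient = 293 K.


Q^(2/3) = 242.07
z^(5/3) = 44.384
dT = 25 * 242.07 / 44.384 = 136.35 K
T = 293 + 136.35 = 429.35 K

429.35 K


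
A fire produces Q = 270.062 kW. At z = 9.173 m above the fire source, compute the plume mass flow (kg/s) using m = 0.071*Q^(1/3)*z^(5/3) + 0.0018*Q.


Q^(1/3) = 6.4638
z^(5/3) = 40.196
First term = 0.071 * 6.4638 * 40.196 = 18.447
Second term = 0.0018 * 270.062 = 0.48611
m = 18.933 kg/s

18.933 kg/s


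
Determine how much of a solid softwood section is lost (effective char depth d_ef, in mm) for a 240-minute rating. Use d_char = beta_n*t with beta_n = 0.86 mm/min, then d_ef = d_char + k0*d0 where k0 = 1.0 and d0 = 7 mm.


d_char = 0.86 * 240 = 206.4 mm
d_ef = 206.4 + 1.0*7 = 213.4 mm

213.4 mm


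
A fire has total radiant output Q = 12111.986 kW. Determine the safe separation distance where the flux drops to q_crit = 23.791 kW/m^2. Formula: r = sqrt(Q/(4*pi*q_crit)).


4*pi*q_crit = 298.97
Q/(4*pi*q_crit) = 40.513
r = sqrt(40.513) = 6.3650 m

6.3650 m


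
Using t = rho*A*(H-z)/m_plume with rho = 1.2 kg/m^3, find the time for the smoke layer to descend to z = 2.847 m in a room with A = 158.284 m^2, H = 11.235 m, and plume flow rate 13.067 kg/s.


H - z = 8.388 m
t = 1.2 * 158.284 * 8.388 / 13.067 = 121.93 s

121.93 s


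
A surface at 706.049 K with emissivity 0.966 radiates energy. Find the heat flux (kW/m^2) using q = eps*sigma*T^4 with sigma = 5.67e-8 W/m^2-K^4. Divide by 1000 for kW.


T^4 = 2.4851e+11
q = 0.966 * 5.67e-8 * 2.4851e+11 / 1000 = 13.611 kW/m^2

13.611 kW/m^2


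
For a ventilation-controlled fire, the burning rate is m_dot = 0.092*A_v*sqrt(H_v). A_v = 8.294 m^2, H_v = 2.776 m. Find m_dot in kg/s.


sqrt(H_v) = 1.6661
m_dot = 0.092 * 8.294 * 1.6661 = 1.2713 kg/s

1.2713 kg/s


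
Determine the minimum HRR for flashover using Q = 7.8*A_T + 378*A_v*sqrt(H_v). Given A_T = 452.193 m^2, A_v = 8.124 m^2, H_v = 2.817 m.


7.8*A_T = 3527.1
sqrt(H_v) = 1.6784
378*A_v*sqrt(H_v) = 5154.1
Q = 3527.1 + 5154.1 = 8681.2 kW

8681.2 kW


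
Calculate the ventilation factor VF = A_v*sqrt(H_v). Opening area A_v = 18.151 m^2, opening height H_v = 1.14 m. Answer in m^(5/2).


sqrt(H_v) = 1.0677
VF = 18.151 * 1.0677 = 19.380 m^(5/2)

19.380 m^(5/2)


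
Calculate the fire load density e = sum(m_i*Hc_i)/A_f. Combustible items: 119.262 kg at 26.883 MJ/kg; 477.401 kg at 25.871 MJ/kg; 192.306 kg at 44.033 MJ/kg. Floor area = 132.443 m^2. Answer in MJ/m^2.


Total energy = 119.262*26.883 + 477.401*25.871 + 192.306*44.033
= 3206.120 + 12350.84 + 8467.810
= 24024.77 MJ
e = 24024.77 / 132.443 = 181.40 MJ/m^2

181.40 MJ/m^2


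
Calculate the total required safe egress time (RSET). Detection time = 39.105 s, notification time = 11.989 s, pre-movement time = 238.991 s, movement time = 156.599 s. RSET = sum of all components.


Total = 39.105 + 11.989 + 238.991 + 156.599 = 446.684 s

446.684 s


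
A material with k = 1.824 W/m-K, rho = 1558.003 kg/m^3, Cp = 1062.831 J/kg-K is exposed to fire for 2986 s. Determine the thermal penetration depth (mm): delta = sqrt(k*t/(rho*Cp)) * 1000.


alpha = 1.824 / (1558.003 * 1062.831) = 1.1015e-06 m^2/s
alpha * t = 0.0032891
delta = sqrt(0.0032891) * 1000 = 57.351 mm

57.351 mm


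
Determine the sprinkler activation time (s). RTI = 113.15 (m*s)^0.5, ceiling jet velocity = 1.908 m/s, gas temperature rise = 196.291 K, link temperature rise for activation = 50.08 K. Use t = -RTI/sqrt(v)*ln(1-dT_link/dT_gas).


dT_link/dT_gas = 0.25513
ln(1 - 0.25513) = -0.29455
t = -113.15 / sqrt(1.908) * -0.29455 = 24.128 s

24.128 s


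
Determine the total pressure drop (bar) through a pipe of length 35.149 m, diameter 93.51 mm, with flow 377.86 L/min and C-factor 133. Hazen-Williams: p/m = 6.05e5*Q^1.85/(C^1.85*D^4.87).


Q^1.85 = 58622
C^1.85 = 8494.3
D^4.87 = 3.9635e+09
p/m = 0.0010534 bar/m
p_total = 0.0010534 * 35.149 = 0.037028 bar

0.037028 bar


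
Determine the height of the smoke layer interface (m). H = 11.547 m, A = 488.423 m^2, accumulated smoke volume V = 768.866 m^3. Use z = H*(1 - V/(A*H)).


V/(A*H) = 0.13633
1 - 0.13633 = 0.86367
z = 11.547 * 0.86367 = 9.9728 m

9.9728 m


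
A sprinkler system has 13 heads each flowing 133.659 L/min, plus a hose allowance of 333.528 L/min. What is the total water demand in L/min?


Sprinkler demand = 13 * 133.659 = 1737.567 L/min
Total = 1737.567 + 333.528 = 2071.095 L/min

2071.095 L/min


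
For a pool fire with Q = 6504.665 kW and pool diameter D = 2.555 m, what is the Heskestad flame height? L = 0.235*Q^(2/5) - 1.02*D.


Q^(2/5) = 33.519
0.235 * Q^(2/5) = 7.8769
1.02 * D = 2.6061
L = 5.2708 m

5.2708 m


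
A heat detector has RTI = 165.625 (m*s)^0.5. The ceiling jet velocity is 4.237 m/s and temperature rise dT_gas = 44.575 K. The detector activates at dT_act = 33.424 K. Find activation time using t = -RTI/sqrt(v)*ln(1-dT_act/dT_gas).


dT_act/dT_gas = 0.74984
ln(1 - 0.74984) = -1.3856
t = -165.625 / sqrt(4.237) * -1.3856 = 111.49 s

111.49 s


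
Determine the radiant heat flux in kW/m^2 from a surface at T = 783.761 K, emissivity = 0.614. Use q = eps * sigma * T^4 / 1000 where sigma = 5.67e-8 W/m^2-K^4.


T^4 = 3.7734e+11
q = 0.614 * 5.67e-8 * 3.7734e+11 / 1000 = 13.137 kW/m^2

13.137 kW/m^2


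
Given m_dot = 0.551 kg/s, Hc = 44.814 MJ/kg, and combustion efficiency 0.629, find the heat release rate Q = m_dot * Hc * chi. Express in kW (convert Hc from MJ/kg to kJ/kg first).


Hc = 44.814 MJ/kg = 44.814 * 1000 kJ/kg = 44814 kJ/kg
Q = 0.551 kg/s * 44814 kJ/kg * 0.629 = 15532 kW

15532 kW


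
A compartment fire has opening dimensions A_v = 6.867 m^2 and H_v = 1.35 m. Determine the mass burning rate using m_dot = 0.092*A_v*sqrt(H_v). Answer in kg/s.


sqrt(H_v) = 1.1619
m_dot = 0.092 * 6.867 * 1.1619 = 0.73404 kg/s

0.73404 kg/s


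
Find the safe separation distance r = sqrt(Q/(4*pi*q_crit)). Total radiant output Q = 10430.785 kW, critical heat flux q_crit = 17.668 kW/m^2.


4*pi*q_crit = 222.02
Q/(4*pi*q_crit) = 46.981
r = sqrt(46.981) = 6.8542 m

6.8542 m


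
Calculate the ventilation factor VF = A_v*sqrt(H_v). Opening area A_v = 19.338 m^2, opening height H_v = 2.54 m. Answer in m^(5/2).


sqrt(H_v) = 1.5937
VF = 19.338 * 1.5937 = 30.820 m^(5/2)

30.820 m^(5/2)


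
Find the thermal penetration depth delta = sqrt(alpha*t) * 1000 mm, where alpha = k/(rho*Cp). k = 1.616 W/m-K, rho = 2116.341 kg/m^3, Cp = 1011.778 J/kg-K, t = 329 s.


alpha = 1.616 / (2116.341 * 1011.778) = 7.5469e-07 m^2/s
alpha * t = 0.00024829
delta = sqrt(0.00024829) * 1000 = 15.757 mm

15.757 mm


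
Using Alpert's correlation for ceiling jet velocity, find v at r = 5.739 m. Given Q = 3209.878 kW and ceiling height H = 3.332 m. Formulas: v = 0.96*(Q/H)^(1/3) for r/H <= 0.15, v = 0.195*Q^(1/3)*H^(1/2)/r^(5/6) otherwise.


r/H = 5.739 / 3.332 = 1.7224
r/H > 0.15, so v = 0.195*Q^(1/3)*H^(1/2)/r^(5/6)
Q^(1/3) = 14.751
H^(1/2) = 1.8254
r^(5/6) = 4.2891
v = 0.195 * 14.751 * 1.8254 / 4.2891 = 1.2242 m/s

1.2242 m/s


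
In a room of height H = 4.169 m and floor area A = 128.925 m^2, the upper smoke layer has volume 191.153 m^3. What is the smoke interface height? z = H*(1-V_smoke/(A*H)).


V/(A*H) = 0.35564
1 - 0.35564 = 0.64436
z = 4.169 * 0.64436 = 2.6863 m

2.6863 m


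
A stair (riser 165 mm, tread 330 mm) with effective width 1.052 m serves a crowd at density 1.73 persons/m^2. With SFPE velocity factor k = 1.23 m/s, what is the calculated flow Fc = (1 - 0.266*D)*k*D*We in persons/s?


1 - 0.266*D = 1 - 0.266*1.73 = 0.53982
Fs = 0.53982 * 1.23 * 1.73 = 1.1487 persons/(s*m)
Fc = 1.1487 * 1.052 = 1.2084 persons/s

1.2084 persons/s


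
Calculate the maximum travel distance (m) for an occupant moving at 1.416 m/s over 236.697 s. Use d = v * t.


d = 1.416 * 236.697 = 335.16 m

335.16 m


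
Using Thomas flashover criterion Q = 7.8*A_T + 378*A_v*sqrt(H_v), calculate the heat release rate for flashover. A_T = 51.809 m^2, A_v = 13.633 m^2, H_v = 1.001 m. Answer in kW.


7.8*A_T = 404.11
sqrt(H_v) = 1.0005
378*A_v*sqrt(H_v) = 5155.8
Q = 404.11 + 5155.8 = 5560.0 kW

5560.0 kW


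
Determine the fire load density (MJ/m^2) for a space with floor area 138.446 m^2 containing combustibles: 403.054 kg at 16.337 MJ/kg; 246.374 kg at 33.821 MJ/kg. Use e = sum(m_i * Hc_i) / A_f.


Total energy = 403.054*16.337 + 246.374*33.821
= 6584.693 + 8332.615
= 14917.31 MJ
e = 14917.31 / 138.446 = 107.75 MJ/m^2

107.75 MJ/m^2


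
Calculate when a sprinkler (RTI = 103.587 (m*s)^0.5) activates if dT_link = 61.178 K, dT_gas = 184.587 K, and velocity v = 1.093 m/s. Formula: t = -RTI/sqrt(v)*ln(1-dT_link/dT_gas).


dT_link/dT_gas = 0.33143
ln(1 - 0.33143) = -0.40262
t = -103.587 / sqrt(1.093) * -0.40262 = 39.892 s

39.892 s


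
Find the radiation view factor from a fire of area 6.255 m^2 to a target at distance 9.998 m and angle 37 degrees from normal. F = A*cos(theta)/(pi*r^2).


cos(37 deg) = 0.79864
pi*r^2 = 314.03
F = 6.255 * 0.79864 / 314.03 = 0.015907

0.015907


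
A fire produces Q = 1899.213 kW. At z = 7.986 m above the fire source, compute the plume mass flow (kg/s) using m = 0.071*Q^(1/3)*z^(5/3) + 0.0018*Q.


Q^(1/3) = 12.384
z^(5/3) = 31.907
First term = 0.071 * 12.384 * 31.907 = 28.054
Second term = 0.0018 * 1899.213 = 3.4186
m = 31.473 kg/s

31.473 kg/s


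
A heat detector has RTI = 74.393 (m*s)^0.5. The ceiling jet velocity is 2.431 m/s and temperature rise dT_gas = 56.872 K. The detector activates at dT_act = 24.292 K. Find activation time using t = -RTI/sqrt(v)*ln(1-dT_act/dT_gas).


dT_act/dT_gas = 0.42713
ln(1 - 0.42713) = -0.55710
t = -74.393 / sqrt(2.431) * -0.55710 = 26.581 s

26.581 s


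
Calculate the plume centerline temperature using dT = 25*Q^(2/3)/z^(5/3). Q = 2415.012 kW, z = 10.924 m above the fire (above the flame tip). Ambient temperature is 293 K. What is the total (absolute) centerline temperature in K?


Q^(2/3) = 180.00
z^(5/3) = 53.782
dT = 25 * 180.00 / 53.782 = 83.673 K
T = 293 + 83.673 = 376.67 K

376.67 K


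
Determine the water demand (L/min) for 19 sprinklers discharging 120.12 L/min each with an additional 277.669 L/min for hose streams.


Sprinkler demand = 19 * 120.12 = 2282.28 L/min
Total = 2282.28 + 277.669 = 2559.949 L/min

2559.949 L/min


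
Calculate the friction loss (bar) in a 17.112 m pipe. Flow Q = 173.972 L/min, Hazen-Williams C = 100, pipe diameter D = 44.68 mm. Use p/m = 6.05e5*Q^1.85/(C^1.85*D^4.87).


Q^1.85 = 13960
C^1.85 = 5011.9
D^4.87 = 1.0866e+08
p/m = 0.015509 bar/m
p_total = 0.015509 * 17.112 = 0.26539 bar

0.26539 bar


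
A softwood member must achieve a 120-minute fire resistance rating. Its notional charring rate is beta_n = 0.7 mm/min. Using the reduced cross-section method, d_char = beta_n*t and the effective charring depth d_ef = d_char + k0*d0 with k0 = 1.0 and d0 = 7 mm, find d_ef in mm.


d_char = 0.7 * 120 = 84 mm
d_ef = 84 + 1.0*7 = 91 mm

91 mm


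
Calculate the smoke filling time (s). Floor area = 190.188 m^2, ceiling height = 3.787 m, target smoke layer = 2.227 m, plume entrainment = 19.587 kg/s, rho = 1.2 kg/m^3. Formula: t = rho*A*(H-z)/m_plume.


H - z = 1.56 m
t = 1.2 * 190.188 * 1.56 / 19.587 = 18.177 s

18.177 s


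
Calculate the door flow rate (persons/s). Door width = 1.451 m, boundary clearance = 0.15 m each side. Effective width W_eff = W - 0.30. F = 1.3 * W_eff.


W_eff = 1.451 - 0.30 = 1.151 m
F = 1.3 * 1.151 = 1.4963 persons/s

1.4963 persons/s


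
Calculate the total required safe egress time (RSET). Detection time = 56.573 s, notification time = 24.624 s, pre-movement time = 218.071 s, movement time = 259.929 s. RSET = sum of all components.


Total = 56.573 + 24.624 + 218.071 + 259.929 = 559.197 s

559.197 s


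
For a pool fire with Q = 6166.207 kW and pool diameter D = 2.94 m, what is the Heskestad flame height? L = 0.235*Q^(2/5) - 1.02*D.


Q^(2/5) = 32.810
0.235 * Q^(2/5) = 7.7104
1.02 * D = 2.9988
L = 4.7116 m

4.7116 m


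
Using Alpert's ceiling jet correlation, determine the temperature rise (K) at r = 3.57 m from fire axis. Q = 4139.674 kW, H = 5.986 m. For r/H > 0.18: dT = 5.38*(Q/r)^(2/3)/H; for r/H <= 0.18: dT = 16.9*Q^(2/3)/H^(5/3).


r/H = 3.57 / 5.986 = 0.59639
r/H > 0.18, so dT = 5.38*(Q/r)^(2/3)/H
Q/r = 1159.6
(Q/r)^(2/3) = 110.37
dT = 5.38 * 110.37 / 5.986 = 99.200 K

99.200 K


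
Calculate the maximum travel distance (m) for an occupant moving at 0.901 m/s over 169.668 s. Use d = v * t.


d = 0.901 * 169.668 = 152.87 m

152.87 m


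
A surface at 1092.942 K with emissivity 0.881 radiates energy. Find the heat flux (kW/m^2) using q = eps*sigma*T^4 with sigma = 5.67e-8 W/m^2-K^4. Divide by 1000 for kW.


T^4 = 1.4269e+12
q = 0.881 * 5.67e-8 * 1.4269e+12 / 1000 = 71.277 kW/m^2

71.277 kW/m^2


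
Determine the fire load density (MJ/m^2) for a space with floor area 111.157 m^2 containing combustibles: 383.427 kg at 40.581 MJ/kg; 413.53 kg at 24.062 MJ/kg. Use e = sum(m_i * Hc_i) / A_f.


Total energy = 383.427*40.581 + 413.53*24.062
= 15559.85 + 9950.359
= 25510.21 MJ
e = 25510.21 / 111.157 = 229.50 MJ/m^2

229.50 MJ/m^2


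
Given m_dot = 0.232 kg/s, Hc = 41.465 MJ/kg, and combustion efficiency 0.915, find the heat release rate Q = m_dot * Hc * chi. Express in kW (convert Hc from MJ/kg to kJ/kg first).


Hc = 41.465 MJ/kg = 41.465 * 1000 kJ/kg = 41465 kJ/kg
Q = 0.232 kg/s * 41465 kJ/kg * 0.915 = 8802.2 kW

8802.2 kW


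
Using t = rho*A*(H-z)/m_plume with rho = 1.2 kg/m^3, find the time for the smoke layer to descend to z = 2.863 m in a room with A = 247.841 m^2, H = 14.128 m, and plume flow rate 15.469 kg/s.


H - z = 11.265 m
t = 1.2 * 247.841 * 11.265 / 15.469 = 216.58 s

216.58 s


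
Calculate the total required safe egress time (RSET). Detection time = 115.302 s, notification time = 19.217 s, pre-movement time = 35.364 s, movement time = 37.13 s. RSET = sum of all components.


Total = 115.302 + 19.217 + 35.364 + 37.13 = 207.013 s

207.013 s


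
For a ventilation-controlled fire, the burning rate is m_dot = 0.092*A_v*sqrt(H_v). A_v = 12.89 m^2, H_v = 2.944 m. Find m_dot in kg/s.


sqrt(H_v) = 1.7158
m_dot = 0.092 * 12.89 * 1.7158 = 2.0347 kg/s

2.0347 kg/s


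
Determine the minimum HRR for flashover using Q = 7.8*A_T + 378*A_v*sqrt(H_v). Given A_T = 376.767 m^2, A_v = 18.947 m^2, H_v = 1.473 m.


7.8*A_T = 2938.8
sqrt(H_v) = 1.2137
378*A_v*sqrt(H_v) = 8692.3
Q = 2938.8 + 8692.3 = 11631 kW

11631 kW


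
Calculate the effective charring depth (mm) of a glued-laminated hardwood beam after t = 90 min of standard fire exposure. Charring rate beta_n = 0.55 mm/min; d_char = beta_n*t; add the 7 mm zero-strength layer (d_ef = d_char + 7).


d_char = 0.55 * 90 = 49.5 mm
d_ef = 49.5 + 1.0*7 = 56.5 mm

56.5 mm


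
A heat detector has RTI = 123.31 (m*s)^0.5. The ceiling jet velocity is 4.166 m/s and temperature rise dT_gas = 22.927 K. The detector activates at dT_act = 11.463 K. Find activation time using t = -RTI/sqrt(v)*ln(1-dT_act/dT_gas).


dT_act/dT_gas = 0.49998
ln(1 - 0.49998) = -0.69310
t = -123.31 / sqrt(4.166) * -0.69310 = 41.873 s

41.873 s


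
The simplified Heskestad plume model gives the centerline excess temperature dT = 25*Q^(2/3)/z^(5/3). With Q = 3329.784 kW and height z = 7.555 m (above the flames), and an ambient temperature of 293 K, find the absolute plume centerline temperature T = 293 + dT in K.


Q^(2/3) = 222.99
z^(5/3) = 29.089
dT = 25 * 222.99 / 29.089 = 191.64 K
T = 293 + 191.64 = 484.64 K

484.64 K


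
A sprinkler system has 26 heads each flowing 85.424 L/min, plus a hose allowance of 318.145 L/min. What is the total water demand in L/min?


Sprinkler demand = 26 * 85.424 = 2221.024 L/min
Total = 2221.024 + 318.145 = 2539.169 L/min

2539.169 L/min


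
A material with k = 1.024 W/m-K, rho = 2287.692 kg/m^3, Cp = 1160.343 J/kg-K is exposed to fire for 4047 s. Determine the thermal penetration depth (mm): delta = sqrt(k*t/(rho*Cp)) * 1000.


alpha = 1.024 / (2287.692 * 1160.343) = 3.8576e-07 m^2/s
alpha * t = 0.0015612
delta = sqrt(0.0015612) * 1000 = 39.512 mm

39.512 mm


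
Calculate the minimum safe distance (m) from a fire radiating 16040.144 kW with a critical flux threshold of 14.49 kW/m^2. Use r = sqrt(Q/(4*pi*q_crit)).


4*pi*q_crit = 182.09
Q/(4*pi*q_crit) = 88.091
r = sqrt(88.091) = 9.3857 m

9.3857 m


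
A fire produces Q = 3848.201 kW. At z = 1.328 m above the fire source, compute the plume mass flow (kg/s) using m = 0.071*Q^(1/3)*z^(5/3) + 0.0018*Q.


Q^(1/3) = 15.671
z^(5/3) = 1.6045
First term = 0.071 * 15.671 * 1.6045 = 1.7851
Second term = 0.0018 * 3848.201 = 6.9268
m = 8.7119 kg/s

8.7119 kg/s


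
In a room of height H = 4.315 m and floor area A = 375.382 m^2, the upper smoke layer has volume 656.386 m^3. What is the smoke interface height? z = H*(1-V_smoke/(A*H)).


V/(A*H) = 0.40523
1 - 0.40523 = 0.59477
z = 4.315 * 0.59477 = 2.5664 m

2.5664 m


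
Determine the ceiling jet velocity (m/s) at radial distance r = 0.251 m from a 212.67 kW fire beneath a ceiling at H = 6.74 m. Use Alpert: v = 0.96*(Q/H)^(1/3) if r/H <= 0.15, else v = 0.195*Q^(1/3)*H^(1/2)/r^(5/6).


r/H = 0.251 / 6.74 = 0.037240
r/H <= 0.15, so v = 0.96*(Q/H)^(1/3)
Q/H = 31.553
(Q/H)^(1/3) = 3.1600
v = 0.96 * 3.1600 = 3.0336 m/s

3.0336 m/s


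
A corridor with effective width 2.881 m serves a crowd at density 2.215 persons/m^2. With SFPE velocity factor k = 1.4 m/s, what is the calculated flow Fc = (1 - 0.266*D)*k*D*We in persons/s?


1 - 0.266*D = 1 - 0.266*2.215 = 0.41081
Fs = 0.41081 * 1.4 * 2.215 = 1.2739 persons/(s*m)
Fc = 1.2739 * 2.881 = 3.6702 persons/s

3.6702 persons/s


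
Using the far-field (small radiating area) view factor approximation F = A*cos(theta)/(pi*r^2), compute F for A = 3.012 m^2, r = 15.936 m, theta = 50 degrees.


cos(50 deg) = 0.64279
pi*r^2 = 797.83
F = 3.012 * 0.64279 / 797.83 = 0.0024267

0.0024267


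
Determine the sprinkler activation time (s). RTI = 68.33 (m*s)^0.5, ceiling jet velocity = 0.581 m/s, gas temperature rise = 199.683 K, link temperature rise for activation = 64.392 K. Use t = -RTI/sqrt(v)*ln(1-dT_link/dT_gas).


dT_link/dT_gas = 0.32247
ln(1 - 0.32247) = -0.38930
t = -68.33 / sqrt(0.581) * -0.38930 = 34.899 s

34.899 s


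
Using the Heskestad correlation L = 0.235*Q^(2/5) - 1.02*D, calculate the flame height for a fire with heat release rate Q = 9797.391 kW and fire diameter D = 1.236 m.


Q^(2/5) = 39.486
0.235 * Q^(2/5) = 9.2792
1.02 * D = 1.2607
L = 8.0185 m

8.0185 m


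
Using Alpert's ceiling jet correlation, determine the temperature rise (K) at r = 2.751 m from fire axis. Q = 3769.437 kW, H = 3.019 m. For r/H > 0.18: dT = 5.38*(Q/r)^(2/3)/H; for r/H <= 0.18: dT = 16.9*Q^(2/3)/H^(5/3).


r/H = 2.751 / 3.019 = 0.91123
r/H > 0.18, so dT = 5.38*(Q/r)^(2/3)/H
Q/r = 1370.2
(Q/r)^(2/3) = 123.36
dT = 5.38 * 123.36 / 3.019 = 219.84 K

219.84 K


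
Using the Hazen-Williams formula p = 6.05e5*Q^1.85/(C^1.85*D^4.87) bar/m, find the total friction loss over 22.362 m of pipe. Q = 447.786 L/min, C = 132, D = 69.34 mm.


Q^1.85 = 80257
C^1.85 = 8376.5
D^4.87 = 9.2383e+08
p/m = 0.0062746 bar/m
p_total = 0.0062746 * 22.362 = 0.14031 bar

0.14031 bar


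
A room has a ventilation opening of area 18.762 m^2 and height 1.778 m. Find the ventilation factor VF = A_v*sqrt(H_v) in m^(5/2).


sqrt(H_v) = 1.3334
VF = 18.762 * 1.3334 = 25.018 m^(5/2)

25.018 m^(5/2)


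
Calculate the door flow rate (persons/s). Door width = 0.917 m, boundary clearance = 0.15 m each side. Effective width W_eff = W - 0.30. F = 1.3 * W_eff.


W_eff = 0.917 - 0.30 = 0.617 m
F = 1.3 * 0.617 = 0.80210 persons/s

0.80210 persons/s


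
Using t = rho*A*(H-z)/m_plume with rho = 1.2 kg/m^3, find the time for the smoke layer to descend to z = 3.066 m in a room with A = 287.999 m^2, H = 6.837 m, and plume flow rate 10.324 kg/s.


H - z = 3.771 m
t = 1.2 * 287.999 * 3.771 / 10.324 = 126.24 s

126.24 s


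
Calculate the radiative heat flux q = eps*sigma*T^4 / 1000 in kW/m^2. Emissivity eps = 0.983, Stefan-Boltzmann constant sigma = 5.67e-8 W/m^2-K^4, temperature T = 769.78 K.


T^4 = 3.5113e+11
q = 0.983 * 5.67e-8 * 3.5113e+11 / 1000 = 19.571 kW/m^2

19.571 kW/m^2


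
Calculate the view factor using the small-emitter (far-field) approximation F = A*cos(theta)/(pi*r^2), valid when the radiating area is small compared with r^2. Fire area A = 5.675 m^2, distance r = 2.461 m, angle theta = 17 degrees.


cos(17 deg) = 0.95630
pi*r^2 = 19.027
F = 5.675 * 0.95630 / 19.027 = 0.28523

0.28523


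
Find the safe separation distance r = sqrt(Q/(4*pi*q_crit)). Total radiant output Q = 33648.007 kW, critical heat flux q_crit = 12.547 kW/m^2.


4*pi*q_crit = 157.67
Q/(4*pi*q_crit) = 213.41
r = sqrt(213.41) = 14.608 m

14.608 m


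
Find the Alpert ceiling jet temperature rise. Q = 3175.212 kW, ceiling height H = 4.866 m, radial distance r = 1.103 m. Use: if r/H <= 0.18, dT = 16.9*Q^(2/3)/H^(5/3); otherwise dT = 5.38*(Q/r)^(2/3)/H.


r/H = 1.103 / 4.866 = 0.22667
r/H > 0.18, so dT = 5.38*(Q/r)^(2/3)/H
Q/r = 2878.7
(Q/r)^(2/3) = 202.36
dT = 5.38 * 202.36 / 4.866 = 223.74 K

223.74 K


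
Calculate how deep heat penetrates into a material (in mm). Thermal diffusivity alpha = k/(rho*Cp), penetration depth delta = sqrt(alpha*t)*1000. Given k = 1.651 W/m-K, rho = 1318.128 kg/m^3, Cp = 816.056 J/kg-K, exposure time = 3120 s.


alpha = 1.651 / (1318.128 * 816.056) = 1.5349e-06 m^2/s
alpha * t = 0.0047888
delta = sqrt(0.0047888) * 1000 = 69.201 mm

69.201 mm


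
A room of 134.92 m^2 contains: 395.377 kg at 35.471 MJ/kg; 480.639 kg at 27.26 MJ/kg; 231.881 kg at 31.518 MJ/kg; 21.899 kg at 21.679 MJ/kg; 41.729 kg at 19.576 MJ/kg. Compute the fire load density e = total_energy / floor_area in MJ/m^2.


Total energy = 395.377*35.471 + 480.639*27.26 + 231.881*31.518 + 21.899*21.679 + 41.729*19.576
= 14024.42 + 13102.22 + 7308.425 + 474.7484 + 816.8869
= 35726.70 MJ
e = 35726.70 / 134.92 = 264.80 MJ/m^2

264.80 MJ/m^2


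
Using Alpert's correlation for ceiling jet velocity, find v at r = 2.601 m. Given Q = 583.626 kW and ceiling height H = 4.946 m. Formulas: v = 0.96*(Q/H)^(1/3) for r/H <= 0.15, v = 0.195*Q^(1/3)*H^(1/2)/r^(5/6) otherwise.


r/H = 2.601 / 4.946 = 0.52588
r/H > 0.15, so v = 0.195*Q^(1/3)*H^(1/2)/r^(5/6)
Q^(1/3) = 8.3569
H^(1/2) = 2.2240
r^(5/6) = 2.2179
v = 0.195 * 8.3569 * 2.2240 / 2.2179 = 1.6340 m/s

1.6340 m/s


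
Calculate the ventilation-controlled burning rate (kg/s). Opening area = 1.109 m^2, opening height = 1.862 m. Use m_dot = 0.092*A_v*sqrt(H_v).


sqrt(H_v) = 1.3646
m_dot = 0.092 * 1.109 * 1.3646 = 0.13922 kg/s

0.13922 kg/s


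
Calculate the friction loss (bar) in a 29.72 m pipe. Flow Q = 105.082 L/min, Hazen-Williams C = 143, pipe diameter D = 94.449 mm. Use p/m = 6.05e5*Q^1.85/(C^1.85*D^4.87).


Q^1.85 = 5493.2
C^1.85 = 9713.4
D^4.87 = 4.1611e+09
p/m = 8.2224e-05 bar/m
p_total = 8.2224e-05 * 29.72 = 0.0024437 bar

0.0024437 bar


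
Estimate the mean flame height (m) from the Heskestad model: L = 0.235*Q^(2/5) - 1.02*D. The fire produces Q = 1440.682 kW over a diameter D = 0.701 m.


Q^(2/5) = 18.341
0.235 * Q^(2/5) = 4.3102
1.02 * D = 0.71502
L = 3.5952 m

3.5952 m


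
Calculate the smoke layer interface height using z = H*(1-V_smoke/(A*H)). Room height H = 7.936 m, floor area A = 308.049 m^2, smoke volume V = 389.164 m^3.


V/(A*H) = 0.15919
1 - 0.15919 = 0.84081
z = 7.936 * 0.84081 = 6.6727 m

6.6727 m


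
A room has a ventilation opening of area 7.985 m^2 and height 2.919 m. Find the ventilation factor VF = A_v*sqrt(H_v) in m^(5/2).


sqrt(H_v) = 1.7085
VF = 7.985 * 1.7085 = 13.642 m^(5/2)

13.642 m^(5/2)


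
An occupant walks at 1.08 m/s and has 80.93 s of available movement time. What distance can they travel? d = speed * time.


d = 1.08 * 80.93 = 87.404 m

87.404 m


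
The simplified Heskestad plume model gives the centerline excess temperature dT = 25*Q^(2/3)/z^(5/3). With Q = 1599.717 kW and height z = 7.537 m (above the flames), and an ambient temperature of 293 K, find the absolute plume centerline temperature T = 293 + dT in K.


Q^(2/3) = 136.78
z^(5/3) = 28.973
dT = 25 * 136.78 / 28.973 = 118.02 K
T = 293 + 118.02 = 411.02 K

411.02 K


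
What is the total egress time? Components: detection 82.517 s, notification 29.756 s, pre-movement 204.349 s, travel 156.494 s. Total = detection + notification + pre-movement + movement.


Total = 82.517 + 29.756 + 204.349 + 156.494 = 473.116 s

473.116 s


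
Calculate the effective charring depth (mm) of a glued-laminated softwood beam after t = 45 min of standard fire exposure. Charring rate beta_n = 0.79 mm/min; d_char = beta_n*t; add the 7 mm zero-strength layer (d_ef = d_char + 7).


d_char = 0.79 * 45 = 35.55 mm
d_ef = 35.55 + 1.0*7 = 42.55 mm

42.55 mm


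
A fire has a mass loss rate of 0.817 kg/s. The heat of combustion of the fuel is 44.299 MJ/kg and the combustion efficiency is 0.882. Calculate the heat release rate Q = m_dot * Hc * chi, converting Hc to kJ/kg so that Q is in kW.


Hc = 44.299 MJ/kg = 44.299 * 1000 kJ/kg = 44299 kJ/kg
Q = 0.817 kg/s * 44299 kJ/kg * 0.882 = 31922 kW

31922 kW


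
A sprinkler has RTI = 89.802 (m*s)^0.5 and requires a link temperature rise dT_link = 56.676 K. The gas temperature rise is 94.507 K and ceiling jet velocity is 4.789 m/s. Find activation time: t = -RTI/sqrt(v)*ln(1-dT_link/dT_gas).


dT_link/dT_gas = 0.59970
ln(1 - 0.59970) = -0.91555
t = -89.802 / sqrt(4.789) * -0.91555 = 37.570 s

37.570 s


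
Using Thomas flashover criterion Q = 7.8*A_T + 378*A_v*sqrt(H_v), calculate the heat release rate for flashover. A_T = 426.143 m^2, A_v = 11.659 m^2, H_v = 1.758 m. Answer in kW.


7.8*A_T = 3323.9
sqrt(H_v) = 1.3259
378*A_v*sqrt(H_v) = 5843.4
Q = 3323.9 + 5843.4 = 9167.3 kW

9167.3 kW


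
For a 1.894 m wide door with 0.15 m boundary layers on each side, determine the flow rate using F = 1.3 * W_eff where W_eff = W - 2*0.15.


W_eff = 1.894 - 0.30 = 1.594 m
F = 1.3 * 1.594 = 2.0722 persons/s

2.0722 persons/s


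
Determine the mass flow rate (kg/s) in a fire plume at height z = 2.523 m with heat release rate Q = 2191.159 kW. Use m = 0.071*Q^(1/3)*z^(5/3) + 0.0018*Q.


Q^(1/3) = 12.988
z^(5/3) = 4.6759
First term = 0.071 * 12.988 * 4.6759 = 4.3120
Second term = 0.0018 * 2191.159 = 3.9441
m = 8.2561 kg/s

8.2561 kg/s


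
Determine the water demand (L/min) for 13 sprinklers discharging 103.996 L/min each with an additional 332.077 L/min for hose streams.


Sprinkler demand = 13 * 103.996 = 1351.948 L/min
Total = 1351.948 + 332.077 = 1684.025 L/min

1684.025 L/min


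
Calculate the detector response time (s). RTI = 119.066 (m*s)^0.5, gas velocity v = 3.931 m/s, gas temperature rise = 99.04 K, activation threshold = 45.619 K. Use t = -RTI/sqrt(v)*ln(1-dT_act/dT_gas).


dT_act/dT_gas = 0.46061
ln(1 - 0.46061) = -0.61732
t = -119.066 / sqrt(3.931) * -0.61732 = 37.072 s

37.072 s


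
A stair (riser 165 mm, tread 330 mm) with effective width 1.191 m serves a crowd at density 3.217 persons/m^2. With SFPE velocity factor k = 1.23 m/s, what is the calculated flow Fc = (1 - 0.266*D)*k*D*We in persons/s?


1 - 0.266*D = 1 - 0.266*3.217 = 0.14428
Fs = 0.14428 * 1.23 * 3.217 = 0.57090 persons/(s*m)
Fc = 0.57090 * 1.191 = 0.67994 persons/s

0.67994 persons/s


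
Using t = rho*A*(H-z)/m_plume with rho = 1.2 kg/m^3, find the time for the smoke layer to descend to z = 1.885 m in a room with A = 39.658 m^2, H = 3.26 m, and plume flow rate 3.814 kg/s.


H - z = 1.375 m
t = 1.2 * 39.658 * 1.375 / 3.814 = 17.157 s

17.157 s


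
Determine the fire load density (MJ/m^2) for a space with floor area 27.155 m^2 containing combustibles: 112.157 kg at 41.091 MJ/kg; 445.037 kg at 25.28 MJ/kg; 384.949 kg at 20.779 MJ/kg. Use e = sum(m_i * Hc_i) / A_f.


Total energy = 112.157*41.091 + 445.037*25.28 + 384.949*20.779
= 4608.643 + 11250.54 + 7998.855
= 23858.03 MJ
e = 23858.03 / 27.155 = 878.59 MJ/m^2

878.59 MJ/m^2


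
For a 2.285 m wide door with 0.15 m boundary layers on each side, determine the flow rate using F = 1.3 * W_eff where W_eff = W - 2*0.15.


W_eff = 2.285 - 0.30 = 1.985 m
F = 1.3 * 1.985 = 2.5805 persons/s

2.5805 persons/s


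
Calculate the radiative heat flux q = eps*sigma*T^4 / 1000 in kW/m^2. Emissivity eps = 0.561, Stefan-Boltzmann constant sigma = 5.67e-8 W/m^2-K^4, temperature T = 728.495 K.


T^4 = 2.8165e+11
q = 0.561 * 5.67e-8 * 2.8165e+11 / 1000 = 8.9588 kW/m^2

8.9588 kW/m^2


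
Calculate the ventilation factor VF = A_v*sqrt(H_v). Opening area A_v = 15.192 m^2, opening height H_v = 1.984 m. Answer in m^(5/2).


sqrt(H_v) = 1.4085
VF = 15.192 * 1.4085 = 21.399 m^(5/2)

21.399 m^(5/2)


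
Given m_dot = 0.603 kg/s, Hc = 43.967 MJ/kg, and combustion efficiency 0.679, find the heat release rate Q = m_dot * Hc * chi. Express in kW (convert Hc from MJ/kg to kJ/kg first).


Hc = 43.967 MJ/kg = 43.967 * 1000 kJ/kg = 43967 kJ/kg
Q = 0.603 kg/s * 43967 kJ/kg * 0.679 = 18002 kW

18002 kW


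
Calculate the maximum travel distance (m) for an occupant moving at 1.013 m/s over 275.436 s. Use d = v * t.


d = 1.013 * 275.436 = 279.02 m

279.02 m


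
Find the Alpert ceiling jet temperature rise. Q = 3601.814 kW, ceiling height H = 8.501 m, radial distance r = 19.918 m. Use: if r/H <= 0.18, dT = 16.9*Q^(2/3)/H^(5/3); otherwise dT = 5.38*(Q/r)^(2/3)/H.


r/H = 19.918 / 8.501 = 2.3430
r/H > 0.18, so dT = 5.38*(Q/r)^(2/3)/H
Q/r = 180.83
(Q/r)^(2/3) = 31.978
dT = 5.38 * 31.978 / 8.501 = 20.238 K

20.238 K


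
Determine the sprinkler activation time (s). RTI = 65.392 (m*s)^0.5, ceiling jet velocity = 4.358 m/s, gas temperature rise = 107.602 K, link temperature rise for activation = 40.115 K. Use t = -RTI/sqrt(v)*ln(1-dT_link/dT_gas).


dT_link/dT_gas = 0.37281
ln(1 - 0.37281) = -0.46650
t = -65.392 / sqrt(4.358) * -0.46650 = 14.613 s

14.613 s


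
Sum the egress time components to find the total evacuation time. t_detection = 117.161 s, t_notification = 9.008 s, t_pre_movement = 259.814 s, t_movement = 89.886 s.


Total = 117.161 + 9.008 + 259.814 + 89.886 = 475.869 s

475.869 s


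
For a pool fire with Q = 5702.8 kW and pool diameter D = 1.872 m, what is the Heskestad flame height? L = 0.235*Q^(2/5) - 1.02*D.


Q^(2/5) = 31.801
0.235 * Q^(2/5) = 7.4731
1.02 * D = 1.9094
L = 5.5637 m

5.5637 m


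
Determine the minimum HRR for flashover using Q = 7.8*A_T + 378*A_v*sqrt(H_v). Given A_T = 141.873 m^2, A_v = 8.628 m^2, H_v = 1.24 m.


7.8*A_T = 1106.6
sqrt(H_v) = 1.1136
378*A_v*sqrt(H_v) = 3631.7
Q = 1106.6 + 3631.7 = 4738.3 kW

4738.3 kW


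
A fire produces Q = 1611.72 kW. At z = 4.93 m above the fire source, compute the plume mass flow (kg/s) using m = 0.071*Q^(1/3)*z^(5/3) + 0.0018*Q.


Q^(1/3) = 11.725
z^(5/3) = 14.281
First term = 0.071 * 11.725 * 14.281 = 11.888
Second term = 0.0018 * 1611.72 = 2.9011
m = 14.789 kg/s

14.789 kg/s


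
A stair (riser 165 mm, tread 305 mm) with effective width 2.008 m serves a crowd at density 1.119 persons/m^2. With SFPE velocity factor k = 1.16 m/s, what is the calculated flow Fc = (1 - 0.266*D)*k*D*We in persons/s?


1 - 0.266*D = 1 - 0.266*1.119 = 0.70235
Fs = 0.70235 * 1.16 * 1.119 = 0.91167 persons/(s*m)
Fc = 0.91167 * 2.008 = 1.8306 persons/s

1.8306 persons/s


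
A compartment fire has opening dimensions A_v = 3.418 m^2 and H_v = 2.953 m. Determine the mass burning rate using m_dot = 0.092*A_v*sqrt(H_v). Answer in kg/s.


sqrt(H_v) = 1.7184
m_dot = 0.092 * 3.418 * 1.7184 = 0.54037 kg/s

0.54037 kg/s


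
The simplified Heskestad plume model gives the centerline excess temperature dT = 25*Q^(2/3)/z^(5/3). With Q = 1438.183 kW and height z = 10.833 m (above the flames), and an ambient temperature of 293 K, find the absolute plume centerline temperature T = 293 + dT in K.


Q^(2/3) = 127.41
z^(5/3) = 53.037
dT = 25 * 127.41 / 53.037 = 60.058 K
T = 293 + 60.058 = 353.06 K

353.06 K
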